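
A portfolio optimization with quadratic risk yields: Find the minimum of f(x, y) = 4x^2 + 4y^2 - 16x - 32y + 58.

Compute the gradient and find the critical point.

f(x,y) = 4x^2 + 4y^2 - 16x - 32y + 58
df/dx = 8x + (-16) = 0  =>  x = 2
df/dy = 8y + (-32) = 0  =>  y = 4
f(2, 4) = 4*(2)^2 + 4*(4)^2 + -16*(2) + -32*(4) + 58 = -22
Hessian is diagonal with entries 8, 8 > 0, so this is a minimum.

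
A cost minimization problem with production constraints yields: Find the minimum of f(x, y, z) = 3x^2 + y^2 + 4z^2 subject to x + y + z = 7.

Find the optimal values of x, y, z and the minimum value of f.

Using Lagrange multipliers on f = 3x^2 + y^2 + 4z^2 with constraint x + y + z = 7:
Conditions: 2*3*x = lambda, 2*1*y = lambda, 2*4*z = lambda
So x = lambda/6, y = lambda/2, z = lambda/8
Substituting into constraint: lambda * (19/24) = 7
lambda = 168/19
x = 28/19, y = 84/19, z = 21/19
Minimum value = 588/19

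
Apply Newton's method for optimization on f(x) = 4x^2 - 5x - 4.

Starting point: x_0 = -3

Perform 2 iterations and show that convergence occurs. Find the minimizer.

f(x) = 4x^2 - 5x - 4, f'(x) = 8x + (-5), f''(x) = 8
Step 1: f'(-3) = -29, x_1 = -3 - -29/8 = 5/8
Step 2: f'(5/8) = 0, x_2 = 5/8 (converged)
Newton's method converges in 1 step for quadratics.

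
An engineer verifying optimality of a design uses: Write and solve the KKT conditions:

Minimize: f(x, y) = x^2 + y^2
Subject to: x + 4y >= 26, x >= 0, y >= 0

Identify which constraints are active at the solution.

KKT conditions for min x^2 + y^2 s.t. 1x + 4y >= 26, x >= 0, y >= 0:
Stationarity: 2x = mu*1 + mu_x, 2y = mu*4 + mu_y, with mu, mu_x, mu_y >= 0
Complementary slackness: mu*(x + 4y - 26) = 0, mu_x*x = 0, mu_y*y = 0
(0, 0) is infeasible (1*0 + 4*0 < 26), so if mu = 0 stationarity would force x = mu_x/2 >= 0, y = mu_y/2 >= 0 with mu_x*x = mu_y*y = 0, i.e. x = y = 0: contradiction. Hence mu > 0 and x + 4y = 26 is active.
Try x > 0, y > 0 (so mu_x = mu_y = 0): x = 1*mu/2, y = 4*mu/2
Substitute: 1*(1*mu/2) + 4*(4*mu/2) = 26
  mu*17/2 = 26 => mu = 52/17
x* = 26/17 > 0, y* = 104/17 > 0, consistent with mu_x = mu_y = 0.
f is convex and the constraints are linear, so this KKT point is the global minimum.
f* = 676/17
Active constraints: x + 4y >= 26 (holds with equality, mu = 52/17 > 0); x >= 0 and y >= 0 are inactive (mu_x = mu_y = 0).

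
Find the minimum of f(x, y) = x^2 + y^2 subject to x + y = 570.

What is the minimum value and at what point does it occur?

Substitute y = 570 - x into f(x,y) = x^2 + y^2:
g(x) = x^2 + (570 - x)^2 = 2x^2 - 1140x + 324900
g'(x) = 4x - 1140 = 0  =>  x = 285
y = 570 - 285 = 285
Minimum value = 285^2 + 285^2 = 162450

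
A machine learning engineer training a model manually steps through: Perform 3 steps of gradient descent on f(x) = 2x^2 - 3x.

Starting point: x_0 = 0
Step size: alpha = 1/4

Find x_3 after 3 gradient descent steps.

f(x) = 2x^2 - 3x, f'(x) = 4x + (-3)
Step 1: f'(0) = -3, x_1 = 0 - 1/4 * -3 = 3/4
Step 2: f'(3/4) = 0, x_2 = 3/4 - 1/4 * 0 = 3/4
Step 3: f'(3/4) = 0, x_3 = 3/4 - 1/4 * 0 = 3/4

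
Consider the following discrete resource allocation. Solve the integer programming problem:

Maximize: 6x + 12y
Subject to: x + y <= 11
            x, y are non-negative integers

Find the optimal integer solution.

Objective: 6x + 12y, constraint: x + y <= 11
Coefficient of y is 12 > coefficient of x is 6, so allocate the entire budget to y.
Optimal: x = 0, y = 11, value = 132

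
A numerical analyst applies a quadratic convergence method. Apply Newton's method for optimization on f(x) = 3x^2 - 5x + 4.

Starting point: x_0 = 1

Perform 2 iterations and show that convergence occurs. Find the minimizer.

f(x) = 3x^2 - 5x + 4, f'(x) = 6x + (-5), f''(x) = 6
Step 1: f'(1) = 1, x_1 = 1 - 1/6 = 5/6
Step 2: f'(5/6) = 0, x_2 = 5/6 (converged)
Newton's method converges in 1 step for quadratics.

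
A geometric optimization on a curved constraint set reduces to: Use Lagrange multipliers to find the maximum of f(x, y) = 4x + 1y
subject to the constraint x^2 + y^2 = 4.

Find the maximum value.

Set up Lagrange conditions: grad f = lambda * grad g
  4 = 2*lambda*x
  1 = 2*lambda*y
From these: x/y = 4/1, so x = 4t, y = 1t for some t.
Substitute into constraint: (4t)^2 + (1t)^2 = 4
  t^2 * 17 = 4
  t = sqrt(4/17)
Maximum = 4*x + 1*y = (4^2 + 1^2)*t = 17 * sqrt(4/17) = sqrt(68)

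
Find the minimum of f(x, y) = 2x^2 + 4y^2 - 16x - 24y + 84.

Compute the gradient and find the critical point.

f(x,y) = 2x^2 + 4y^2 - 16x - 24y + 84
df/dx = 4x + (-16) = 0  =>  x = 4
df/dy = 8y + (-24) = 0  =>  y = 3
f(4, 3) = 2*(4)^2 + 4*(3)^2 + -16*(4) + -24*(3) + 84 = 16
Hessian is diagonal with entries 4, 8 > 0, so this is a minimum.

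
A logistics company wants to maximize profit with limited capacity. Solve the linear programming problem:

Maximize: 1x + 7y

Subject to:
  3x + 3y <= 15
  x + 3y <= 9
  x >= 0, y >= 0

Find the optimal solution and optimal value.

Feasible vertices: (0, 0), (0, 3), (3, 2), (5, 0)
Objective 1x + 7y at each:
  (0, 0): 0
  (0, 3): 21
  (3, 2): 17
  (5, 0): 5
Maximum is 21 at (0, 3).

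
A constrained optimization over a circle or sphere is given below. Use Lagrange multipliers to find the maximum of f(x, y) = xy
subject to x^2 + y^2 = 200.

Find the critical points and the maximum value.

Lagrange conditions: y = 2*lambda*x and x = 2*lambda*y
If x = 0 then y = 0, violating the constraint, so x, y != 0.
Dividing: y/x = x/y => x^2 = y^2 => y = x or y = -x
Constraint: 2x^2 = 200 => x^2 = 100 => x = +/-10
Critical points: (10, 10), (-10, -10), (10, -10), (-10, 10)
  y = x:  xy = x^2 = 100  at (10, 10) and (-10, -10)
  y = -x: xy = -x^2 = -100 at (10, -10) and (-10, 10)
Maximum xy = 100 at (10, 10) and (-10, -10)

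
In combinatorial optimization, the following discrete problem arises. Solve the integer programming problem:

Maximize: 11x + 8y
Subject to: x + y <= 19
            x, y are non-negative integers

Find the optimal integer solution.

Objective: 11x + 8y, constraint: x + y <= 19
Coefficient of x is 11 >= coefficient of y is 8, so allocate the entire budget to x.
Optimal: x = 19, y = 0, value = 209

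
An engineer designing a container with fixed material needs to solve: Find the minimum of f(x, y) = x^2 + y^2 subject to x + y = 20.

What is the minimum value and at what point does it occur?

Substitute y = 20 - x into f(x,y) = x^2 + y^2:
g(x) = x^2 + (20 - x)^2 = 2x^2 - 40x + 400
g'(x) = 4x - 40 = 0  =>  x = 10
y = 20 - 10 = 10
Minimum value = 10^2 + 10^2 = 200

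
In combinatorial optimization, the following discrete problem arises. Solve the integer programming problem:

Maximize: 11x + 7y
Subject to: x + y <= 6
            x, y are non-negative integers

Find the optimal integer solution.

Objective: 11x + 7y, constraint: x + y <= 6
Coefficient of x is 11 >= coefficient of y is 7, so allocate the entire budget to x.
Optimal: x = 6, y = 0, value = 66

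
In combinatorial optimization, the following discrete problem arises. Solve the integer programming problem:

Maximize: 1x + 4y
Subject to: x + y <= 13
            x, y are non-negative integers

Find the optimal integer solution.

Objective: 1x + 4y, constraint: x + y <= 13
Coefficient of y is 4 > coefficient of x is 1, so allocate the entire budget to y.
Optimal: x = 0, y = 13, value = 52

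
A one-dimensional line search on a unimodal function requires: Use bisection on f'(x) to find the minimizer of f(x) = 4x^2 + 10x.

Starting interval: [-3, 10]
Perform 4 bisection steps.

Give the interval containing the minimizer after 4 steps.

Finding critical point of f(x) = 4x^2 + 10x using bisection on f'(x) = 8x + 10.
f'(x) = 0 when x = -5/4.
Starting interval: [-3, 10]
Step 1: mid = 7/2, f'(mid) = 38, new interval = [-3, 7/2]
Step 2: mid = 1/4, f'(mid) = 12, new interval = [-3, 1/4]
Step 3: mid = -11/8, f'(mid) = -1, new interval = [-11/8, 1/4]
Step 4: mid = -9/16, f'(mid) = 11/2, new interval = [-11/8, -9/16]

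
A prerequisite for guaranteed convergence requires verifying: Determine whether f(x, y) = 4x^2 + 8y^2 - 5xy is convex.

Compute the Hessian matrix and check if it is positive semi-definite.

f(x,y) = 4x^2 + 8y^2 - 5xy
Hessian H = [[8, -5], [-5, 16]]
trace(H) = 24, det(H) = 103
Eigenvalues: (24 +/- sqrt(164)) / 2 = 18.4, 5.597
Since both eigenvalues > 0, f is convex.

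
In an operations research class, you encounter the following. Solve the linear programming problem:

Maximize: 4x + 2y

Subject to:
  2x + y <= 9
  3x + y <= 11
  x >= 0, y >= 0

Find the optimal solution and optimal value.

Feasible vertices: (0, 0), (0, 9), (2, 5), (11/3, 0)
Objective 4x + 2y at each:
  (0, 0): 0
  (0, 9): 18
  (2, 5): 18
  (11/3, 0): 44/3
Maximum is 18 at (0, 9).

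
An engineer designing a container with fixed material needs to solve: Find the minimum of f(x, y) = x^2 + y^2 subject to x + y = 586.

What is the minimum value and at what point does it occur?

Substitute y = 586 - x into f(x,y) = x^2 + y^2:
g(x) = x^2 + (586 - x)^2 = 2x^2 - 1172x + 343396
g'(x) = 4x - 1172 = 0  =>  x = 293
y = 586 - 293 = 293
Minimum value = 293^2 + 293^2 = 171698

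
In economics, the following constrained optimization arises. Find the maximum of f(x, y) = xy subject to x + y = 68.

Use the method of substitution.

Substitute y = 68 - x into f(x,y) = xy:
g(x) = x(68 - x) = 68x - x^2
g'(x) = 68 - 2x = 0  =>  x = 34
y = 68 - 34 = 34
Maximum value = 34 * 34 = 1156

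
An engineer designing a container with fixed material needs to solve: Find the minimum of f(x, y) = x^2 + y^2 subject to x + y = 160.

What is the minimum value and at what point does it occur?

Substitute y = 160 - x into f(x,y) = x^2 + y^2:
g(x) = x^2 + (160 - x)^2 = 2x^2 - 320x + 25600
g'(x) = 4x - 320 = 0  =>  x = 80
y = 160 - 80 = 80
Minimum value = 80^2 + 80^2 = 12800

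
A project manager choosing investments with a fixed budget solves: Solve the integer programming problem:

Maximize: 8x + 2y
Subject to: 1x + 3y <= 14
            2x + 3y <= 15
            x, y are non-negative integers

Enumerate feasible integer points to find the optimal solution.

Constraint 1: 1x + 3y <= 14
Constraint 2: 2x + 3y <= 15
Feasible x range (need y >= 0): 0 <= x <= min(14/1, 15/2) => x in {0, ..., 7}.
Enumerate feasible integer points row by row (the coefficient of y is 2 > 0, so for each x the largest feasible y gives the best value):
  x = 0: y <= min((14 - 1*0)/3, (15 - 2*0)/3) => y in {0, ..., 4}; best 8*0 + 2*4 = 8
  x = 1: y <= min((14 - 1*1)/3, (15 - 2*1)/3) => y in {0, ..., 4}; best 8*1 + 2*4 = 16
  x = 2: y <= min((14 - 1*2)/3, (15 - 2*2)/3) => y in {0, ..., 3}; best 8*2 + 2*3 = 22
  x = 3: y <= min((14 - 1*3)/3, (15 - 2*3)/3) => y in {0, ..., 3}; best 8*3 + 2*3 = 30
  x = 4: y <= min((14 - 1*4)/3, (15 - 2*4)/3) => y in {0, ..., 2}; best 8*4 + 2*2 = 36
  x = 5: y <= min((14 - 1*5)/3, (15 - 2*5)/3) => y in {0, ..., 1}; best 8*5 + 2*1 = 42
  x = 6: y <= min((14 - 1*6)/3, (15 - 2*6)/3) => y in {0, ..., 1}; best 8*6 + 2*1 = 50
  x = 7: y <= min((14 - 1*7)/3, (15 - 2*7)/3) => y in {0}; best 8*7 + 2*0 = 56
The maximum 8x + 2y = 56 is achieved at x = 7, y = 0.
Check: 1*7 + 3*0 = 7 <= 14 and 2*7 + 3*0 = 14 <= 15.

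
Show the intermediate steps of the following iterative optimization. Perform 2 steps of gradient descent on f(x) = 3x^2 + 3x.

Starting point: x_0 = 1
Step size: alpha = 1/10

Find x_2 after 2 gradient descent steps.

f(x) = 3x^2 + 3x, f'(x) = 6x + (3)
Step 1: f'(1) = 9, x_1 = 1 - 1/10 * 9 = 1/10
Step 2: f'(1/10) = 18/5, x_2 = 1/10 - 1/10 * 18/5 = -13/50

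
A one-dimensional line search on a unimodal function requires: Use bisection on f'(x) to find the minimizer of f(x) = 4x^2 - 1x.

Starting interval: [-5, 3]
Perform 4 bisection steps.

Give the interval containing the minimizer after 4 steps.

Finding critical point of f(x) = 4x^2 - 1x using bisection on f'(x) = 8x + -1.
f'(x) = 0 when x = 1/8.
Starting interval: [-5, 3]
Step 1: mid = -1, f'(mid) = -9, new interval = [-1, 3]
Step 2: mid = 1, f'(mid) = 7, new interval = [-1, 1]
Step 3: mid = 0, f'(mid) = -1, new interval = [0, 1]
Step 4: mid = 1/2, f'(mid) = 3, new interval = [0, 1/2]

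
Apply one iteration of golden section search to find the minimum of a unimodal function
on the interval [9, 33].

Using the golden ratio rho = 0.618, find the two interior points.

Golden section search on [9, 33].
Golden ratio rho = 0.618 (approx).
Interior points:
  x_1 = 9 + (1-0.618)*24 = 18.1680
  x_2 = 9 + 0.618*24 = 23.8320
Compare f(x_1) and f(x_2) to determine which subinterval to keep.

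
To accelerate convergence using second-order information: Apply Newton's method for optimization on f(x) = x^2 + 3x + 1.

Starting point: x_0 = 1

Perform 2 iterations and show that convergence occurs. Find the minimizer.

f(x) = x^2 + 3x + 1, f'(x) = 2x + (3), f''(x) = 2
Step 1: f'(1) = 5, x_1 = 1 - 5/2 = -3/2
Step 2: f'(-3/2) = 0, x_2 = -3/2 (converged)
Newton's method converges in 1 step for quadratics.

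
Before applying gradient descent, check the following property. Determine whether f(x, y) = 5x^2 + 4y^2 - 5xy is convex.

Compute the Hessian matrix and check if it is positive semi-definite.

f(x,y) = 5x^2 + 4y^2 - 5xy
Hessian H = [[10, -5], [-5, 8]]
trace(H) = 18, det(H) = 55
Eigenvalues: (18 +/- sqrt(104)) / 2 = 14.1, 3.901
Since both eigenvalues > 0, f is convex.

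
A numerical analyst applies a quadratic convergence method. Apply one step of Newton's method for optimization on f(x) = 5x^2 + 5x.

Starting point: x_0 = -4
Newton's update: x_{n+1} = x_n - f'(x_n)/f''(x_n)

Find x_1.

f(x) = 5x^2 + 5x
f'(x) = 10x + (5), f''(x) = 10
Newton step: x_1 = x_0 - f'(x_0)/f''(x_0)
f'(-4) = -35
x_1 = -4 - -35/10 = -1/2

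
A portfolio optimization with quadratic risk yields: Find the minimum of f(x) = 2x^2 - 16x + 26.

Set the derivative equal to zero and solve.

f(x) = 2x^2 - 16x + 26
f'(x) = 4x + (-16) = 0
x = 16/4 = 4
f(4) = -6
Since f''(x) = 4 > 0, this is a minimum.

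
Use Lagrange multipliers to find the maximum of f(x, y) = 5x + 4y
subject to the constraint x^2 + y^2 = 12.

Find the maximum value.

Set up Lagrange conditions: grad f = lambda * grad g
  5 = 2*lambda*x
  4 = 2*lambda*y
From these: x/y = 5/4, so x = 5t, y = 4t for some t.
Substitute into constraint: (5t)^2 + (4t)^2 = 12
  t^2 * 41 = 12
  t = sqrt(12/41)
Maximum = 5*x + 4*y = (5^2 + 4^2)*t = 41 * sqrt(12/41) = sqrt(492)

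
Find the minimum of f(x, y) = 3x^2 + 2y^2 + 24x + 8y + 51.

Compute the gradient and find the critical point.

f(x,y) = 3x^2 + 2y^2 + 24x + 8y + 51
df/dx = 6x + (24) = 0  =>  x = -4
df/dy = 4y + (8) = 0  =>  y = -2
f(-4, -2) = 3*(-4)^2 + 2*(-2)^2 + 24*(-4) + 8*(-2) + 51 = -5
Hessian is diagonal with entries 6, 4 > 0, so this is a minimum.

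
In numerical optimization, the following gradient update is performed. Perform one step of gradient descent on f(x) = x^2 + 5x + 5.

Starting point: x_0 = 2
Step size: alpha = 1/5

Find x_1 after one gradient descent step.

f(x) = x^2 + 5x + 5
f'(x) = 2x + 5
f'(2) = 2*2 + (5) = 9
x_1 = x_0 - alpha * f'(x_0) = 2 - 1/5 * 9 = 1/5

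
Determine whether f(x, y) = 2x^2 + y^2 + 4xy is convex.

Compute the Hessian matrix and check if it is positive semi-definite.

f(x,y) = 2x^2 + y^2 + 4xy
Hessian H = [[4, 4], [4, 2]]
trace(H) = 6, det(H) = -8
Eigenvalues: (6 +/- sqrt(68)) / 2 = 7.123, -1.123
Since not both eigenvalues positive, f is neither convex nor concave.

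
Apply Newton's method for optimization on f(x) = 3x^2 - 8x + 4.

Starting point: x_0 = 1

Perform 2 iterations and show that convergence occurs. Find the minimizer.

f(x) = 3x^2 - 8x + 4, f'(x) = 6x + (-8), f''(x) = 6
Step 1: f'(1) = -2, x_1 = 1 - -2/6 = 4/3
Step 2: f'(4/3) = 0, x_2 = 4/3 (converged)
Newton's method converges in 1 step for quadratics.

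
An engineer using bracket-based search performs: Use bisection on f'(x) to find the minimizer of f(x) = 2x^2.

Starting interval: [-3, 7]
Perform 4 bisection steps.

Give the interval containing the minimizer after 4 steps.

Finding critical point of f(x) = 2x^2 using bisection on f'(x) = 4x + 0.
f'(x) = 0 when x = 0.
Starting interval: [-3, 7]
Step 1: mid = 2, f'(mid) = 8, new interval = [-3, 2]
Step 2: mid = -1/2, f'(mid) = -2, new interval = [-1/2, 2]
Step 3: mid = 3/4, f'(mid) = 3, new interval = [-1/2, 3/4]
Step 4: mid = 1/8, f'(mid) = 1/2, new interval = [-1/2, 1/8]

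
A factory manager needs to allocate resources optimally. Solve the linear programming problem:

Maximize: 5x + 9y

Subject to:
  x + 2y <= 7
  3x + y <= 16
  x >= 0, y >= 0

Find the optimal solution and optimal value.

Feasible vertices: (0, 0), (0, 7/2), (5, 1), (16/3, 0)
Objective 5x + 9y at each:
  (0, 0): 0
  (0, 7/2): 63/2
  (5, 1): 34
  (16/3, 0): 80/3
Maximum is 34 at (5, 1).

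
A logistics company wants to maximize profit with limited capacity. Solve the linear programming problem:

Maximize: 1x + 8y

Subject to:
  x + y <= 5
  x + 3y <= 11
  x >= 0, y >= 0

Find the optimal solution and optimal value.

Feasible vertices: (0, 0), (0, 11/3), (2, 3), (5, 0)
Objective 1x + 8y at each:
  (0, 0): 0
  (0, 11/3): 88/3
  (2, 3): 26
  (5, 0): 5
Maximum is 88/3 at (0, 11/3).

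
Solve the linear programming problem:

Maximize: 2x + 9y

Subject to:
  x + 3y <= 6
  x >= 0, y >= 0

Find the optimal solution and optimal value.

The feasible region has vertices at [(0, 0), (6, 0), (0, 2)].
Checking objective 2x + 9y at each vertex:
  (0, 0): 2*0 + 9*0 = 0
  (6, 0): 2*6 + 9*0 = 12
  (0, 2): 2*0 + 9*2 = 18
Maximum is 18 at (0, 2).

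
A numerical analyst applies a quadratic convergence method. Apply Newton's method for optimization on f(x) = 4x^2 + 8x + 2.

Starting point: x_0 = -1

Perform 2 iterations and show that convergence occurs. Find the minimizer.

f(x) = 4x^2 + 8x + 2, f'(x) = 8x + (8), f''(x) = 8
Step 1: f'(-1) = 0, x_1 = -1 - 0/8 = -1
Step 2: f'(-1) = 0, x_2 = -1 (converged)
Newton's method converges in 1 step for quadratics.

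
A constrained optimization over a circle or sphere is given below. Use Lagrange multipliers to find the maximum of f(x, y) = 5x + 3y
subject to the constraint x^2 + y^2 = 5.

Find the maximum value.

Set up Lagrange conditions: grad f = lambda * grad g
  5 = 2*lambda*x
  3 = 2*lambda*y
From these: x/y = 5/3, so x = 5t, y = 3t for some t.
Substitute into constraint: (5t)^2 + (3t)^2 = 5
  t^2 * 34 = 5
  t = sqrt(5/34)
Maximum = 5*x + 3*y = (5^2 + 3^2)*t = 34 * sqrt(5/34) = sqrt(170)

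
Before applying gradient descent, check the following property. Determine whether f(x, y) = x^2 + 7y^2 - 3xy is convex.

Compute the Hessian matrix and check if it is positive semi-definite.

f(x,y) = x^2 + 7y^2 - 3xy
Hessian H = [[2, -3], [-3, 14]]
trace(H) = 16, det(H) = 19
Eigenvalues: (16 +/- sqrt(180)) / 2 = 14.71, 1.292
Since both eigenvalues > 0, f is convex.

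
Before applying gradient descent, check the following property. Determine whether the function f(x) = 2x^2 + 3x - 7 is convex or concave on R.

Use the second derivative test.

f(x) = 2x^2 + 3x - 7
f'(x) = 4x + 3
f''(x) = 4
Since f''(x) = 4 > 0 for all x, f is convex on R.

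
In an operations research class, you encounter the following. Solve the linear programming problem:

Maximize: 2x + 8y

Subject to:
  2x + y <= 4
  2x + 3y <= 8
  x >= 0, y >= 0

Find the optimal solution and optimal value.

Feasible vertices: (0, 0), (0, 8/3), (1, 2), (2, 0)
Objective 2x + 8y at each:
  (0, 0): 0
  (0, 8/3): 64/3
  (1, 2): 18
  (2, 0): 4
Maximum is 64/3 at (0, 8/3).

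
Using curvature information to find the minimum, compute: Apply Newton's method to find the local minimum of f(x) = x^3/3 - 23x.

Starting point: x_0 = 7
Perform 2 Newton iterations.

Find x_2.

f(x) = x^3/3 - 23x
f'(x) = x^2 - 23, f''(x) = 2x
Newton update: x_{n+1} = x_n - (x_n^2 - 23)/(2*x_n)
Step 1: x_0 = 7, f'=26, f''=14, x_1 = 36/7
Step 2: x_1 = 36/7, f'=169/49, f''=72/7, x_2 = 2423/504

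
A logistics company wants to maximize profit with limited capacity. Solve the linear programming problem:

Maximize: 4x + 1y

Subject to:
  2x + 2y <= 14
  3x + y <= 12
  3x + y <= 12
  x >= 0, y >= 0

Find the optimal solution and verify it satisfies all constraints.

Feasible vertices: (0, 0), (0, 7), (5/2, 9/2), (4, 0)
Objective 4x + 1y at each vertex:
  (0, 0): 0
  (0, 7): 7
  (5/2, 9/2): 29/2
  (4, 0): 16
Maximum is 16 at (4, 0).
Verify constraints at (x, y) = (4, 0):
  2*4 + 2*0 = 8 <= 14
  3*4 + 1*0 = 12 <= 12 (active)
  3*4 + 1*0 = 12 <= 12 (active)
  x = 4 >= 0, y = 0 >= 0. All constraints satisfied.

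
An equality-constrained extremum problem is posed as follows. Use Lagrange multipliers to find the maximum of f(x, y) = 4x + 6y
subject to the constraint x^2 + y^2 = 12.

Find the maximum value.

Set up Lagrange conditions: grad f = lambda * grad g
  4 = 2*lambda*x
  6 = 2*lambda*y
From these: x/y = 4/6, so x = 4t, y = 6t for some t.
Substitute into constraint: (4t)^2 + (6t)^2 = 12
  t^2 * 52 = 12
  t = sqrt(12/52)
Maximum = 4*x + 6*y = (4^2 + 6^2)*t = 52 * sqrt(12/52) = sqrt(624)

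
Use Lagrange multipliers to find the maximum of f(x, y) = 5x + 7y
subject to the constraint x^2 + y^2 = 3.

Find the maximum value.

Set up Lagrange conditions: grad f = lambda * grad g
  5 = 2*lambda*x
  7 = 2*lambda*y
From these: x/y = 5/7, so x = 5t, y = 7t for some t.
Substitute into constraint: (5t)^2 + (7t)^2 = 3
  t^2 * 74 = 3
  t = sqrt(3/74)
Maximum = 5*x + 7*y = (5^2 + 7^2)*t = 74 * sqrt(3/74) = sqrt(222)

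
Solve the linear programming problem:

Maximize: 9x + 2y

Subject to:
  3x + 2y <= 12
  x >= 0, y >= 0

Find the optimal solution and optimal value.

The feasible region has vertices at [(0, 0), (4, 0), (0, 6)].
Checking objective 9x + 2y at each vertex:
  (0, 0): 9*0 + 2*0 = 0
  (4, 0): 9*4 + 2*0 = 36
  (0, 6): 9*0 + 2*6 = 12
Maximum is 36 at (4, 0).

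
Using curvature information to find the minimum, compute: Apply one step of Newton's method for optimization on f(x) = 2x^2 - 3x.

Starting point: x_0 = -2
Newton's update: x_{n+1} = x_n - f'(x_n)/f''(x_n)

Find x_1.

f(x) = 2x^2 - 3x
f'(x) = 4x + (-3), f''(x) = 4
Newton step: x_1 = x_0 - f'(x_0)/f''(x_0)
f'(-2) = -11
x_1 = -2 - -11/4 = 3/4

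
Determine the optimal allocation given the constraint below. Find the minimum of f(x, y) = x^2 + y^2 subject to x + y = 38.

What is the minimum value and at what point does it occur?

Substitute y = 38 - x into f(x,y) = x^2 + y^2:
g(x) = x^2 + (38 - x)^2 = 2x^2 - 76x + 1444
g'(x) = 4x - 76 = 0  =>  x = 19
y = 38 - 19 = 19
Minimum value = 19^2 + 19^2 = 722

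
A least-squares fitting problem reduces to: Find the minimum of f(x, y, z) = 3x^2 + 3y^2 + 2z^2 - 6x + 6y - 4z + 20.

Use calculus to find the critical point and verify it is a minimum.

f(x,y,z) = 3x^2 + 3y^2 + 2z^2 - 6x + 6y - 4z + 20
df/dx = 6x + (-6) = 0 => x = 1
df/dy = 6y + (6) = 0 => y = -1
df/dz = 4z + (-4) = 0 => z = 1
f(1,-1,1) = 3*(1)^2 + 3*(-1)^2 + 2*(1)^2 + -6*(1) + 6*(-1) + -4*(1) + 20 = 12
Hessian is diagonal with entries 6, 6, 4 > 0, confirmed minimum.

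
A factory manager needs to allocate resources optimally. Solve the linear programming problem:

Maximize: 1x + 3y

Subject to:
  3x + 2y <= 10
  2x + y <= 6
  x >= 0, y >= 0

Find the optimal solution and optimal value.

Feasible vertices: (0, 0), (0, 5), (2, 2), (3, 0)
Objective 1x + 3y at each:
  (0, 0): 0
  (0, 5): 15
  (2, 2): 8
  (3, 0): 3
Maximum is 15 at (0, 5).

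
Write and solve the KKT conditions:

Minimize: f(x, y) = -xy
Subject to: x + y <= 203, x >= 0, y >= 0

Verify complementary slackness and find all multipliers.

Problem: min -xy s.t. x + y <= 203 (multiplier lambda), x >= 0 (mu_x), y >= 0 (mu_y)
KKT stationarity: -y + lambda - mu_x = 0, -x + lambda - mu_y = 0, with lambda, mu_x, mu_y >= 0
Complementary slackness: lambda*(x + y - 203) = 0, mu_x*x = 0, mu_y*y = 0
If lambda = 0: y = -mu_x <= 0 and x = -mu_y <= 0 force x = y = 0 with f = 0; but x = y = 203/2 is feasible with f = -41209/4 < 0, so this is not the minimum. Hence lambda > 0 and x + y = 203.
Try x > 0, y > 0 (so mu_x = mu_y = 0): y = lambda, x = lambda => x = y = lambda
x + y = 203 => 2*lambda = 203 => lambda = 203/2
x* = y* = 203/2 > 0, consistent with mu_x = mu_y = 0.
(Any feasible point with x = 0 or y = 0 has f = 0 > -41209/4, so the minimum is not on those boundaries.)
min(-xy) = -41209/4 (i.e. max xy = 41209/4)
Multipliers: lambda = 203/2, mu_x = 0, mu_y = 0
Complementary slackness: lambda*(x + y - 203) = 203/2*(203/2 + 203/2 - 203) = 0, mu_x*x = 0*203/2 = 0, mu_y*y = 0*203/2 = 0. Satisfied.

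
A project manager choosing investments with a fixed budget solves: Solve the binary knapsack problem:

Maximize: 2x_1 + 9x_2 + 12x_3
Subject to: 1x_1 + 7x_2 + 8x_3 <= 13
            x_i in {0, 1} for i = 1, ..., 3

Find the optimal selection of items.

Items: item 1 (v=2, w=1), item 2 (v=9, w=7), item 3 (v=12, w=8)
Capacity: 13
Checking all 8 subsets (w = total weight, v = total value):
  {}: w = 0, v = 0
  {1}: w = 1, v = 2
  {2}: w = 7, v = 9
  {3}: w = 8, v = 12
  {1, 2}: w = 8, v = 11
  {1, 3}: w = 9, v = 14
  {2, 3}: w = 15 > 13, infeasible
  {1, 2, 3}: w = 16 > 13, infeasible
Best feasible subset: items [1, 3]
Total weight: 9 <= 13, total value: 14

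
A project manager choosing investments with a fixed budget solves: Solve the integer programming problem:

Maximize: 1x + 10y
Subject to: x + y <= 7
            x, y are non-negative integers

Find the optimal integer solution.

Objective: 1x + 10y, constraint: x + y <= 7
Coefficient of y is 10 > coefficient of x is 1, so allocate the entire budget to y.
Optimal: x = 0, y = 7, value = 70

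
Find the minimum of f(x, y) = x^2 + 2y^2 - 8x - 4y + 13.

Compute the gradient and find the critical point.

f(x,y) = x^2 + 2y^2 - 8x - 4y + 13
df/dx = 2x + (-8) = 0  =>  x = 4
df/dy = 4y + (-4) = 0  =>  y = 1
f(4, 1) = 1*(4)^2 + 2*(1)^2 + -8*(4) + -4*(1) + 13 = -5
Hessian is diagonal with entries 2, 4 > 0, so this is a minimum.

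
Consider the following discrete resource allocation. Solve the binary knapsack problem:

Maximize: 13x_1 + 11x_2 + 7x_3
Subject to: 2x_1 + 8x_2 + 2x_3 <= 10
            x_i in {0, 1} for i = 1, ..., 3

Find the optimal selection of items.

Items: item 1 (v=13, w=2), item 2 (v=11, w=8), item 3 (v=7, w=2)
Capacity: 10
Checking all 8 subsets (w = total weight, v = total value):
  {}: w = 0, v = 0
  {1}: w = 2, v = 13
  {2}: w = 8, v = 11
  {3}: w = 2, v = 7
  {1, 2}: w = 10, v = 24
  {1, 3}: w = 4, v = 20
  {2, 3}: w = 10, v = 18
  {1, 2, 3}: w = 12 > 10, infeasible
Best feasible subset: items [1, 2]
Total weight: 10 <= 10, total value: 24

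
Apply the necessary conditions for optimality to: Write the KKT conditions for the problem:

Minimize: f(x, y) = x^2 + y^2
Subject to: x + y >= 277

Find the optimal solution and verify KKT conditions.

KKT conditions for min x^2 + y^2 s.t. x + y >= 277:
Stationarity: 2x = mu, 2y = mu
So x = y = mu/2.
Complementary slackness: mu*(x + y - 277) = 0
Primal feasibility: x + y >= 277; dual feasibility: mu >= 0
If mu = 0 then x = y = 0, but 0 + 0 < 277 is infeasible, so the constraint is active.
Constraint active: x + y = 2*(mu/2) = 277 => mu = 277
x = y = 277/2, f = 76729/2
Verify: stationarity 2*(277/2) = 277 = mu; primal 277/2 + 277/2 = 277 >= 277; dual mu = 277 >= 0; complementary slackness 277*(277 - 277) = 0. All KKT conditions hold.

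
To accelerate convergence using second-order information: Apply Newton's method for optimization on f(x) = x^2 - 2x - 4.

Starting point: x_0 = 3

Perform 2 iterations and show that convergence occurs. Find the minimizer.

f(x) = x^2 - 2x - 4, f'(x) = 2x + (-2), f''(x) = 2
Step 1: f'(3) = 4, x_1 = 3 - 4/2 = 1
Step 2: f'(1) = 0, x_2 = 1 (converged)
Newton's method converges in 1 step for quadratics.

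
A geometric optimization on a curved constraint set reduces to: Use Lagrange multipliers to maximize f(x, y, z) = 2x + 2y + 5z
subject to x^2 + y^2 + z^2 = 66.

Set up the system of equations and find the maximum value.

Lagrange conditions: 2 = 2*lambda*x, 2 = 2*lambda*y, 5 = 2*lambda*z
So x:2 = y:2 = z:5, i.e. x = 2t, y = 2t, z = 5t
Constraint: t^2*(2^2 + 2^2 + 5^2) = 66
  t^2 * 33 = 66  =>  t = sqrt(2)
Maximum = 2*2t + 2*2t + 5*5t = 33*sqrt(2) = sqrt(2178)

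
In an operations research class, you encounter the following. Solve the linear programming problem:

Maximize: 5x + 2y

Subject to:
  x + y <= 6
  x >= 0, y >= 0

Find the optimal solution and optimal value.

The feasible region has vertices at [(0, 0), (6, 0), (0, 6)].
Checking objective 5x + 2y at each vertex:
  (0, 0): 5*0 + 2*0 = 0
  (6, 0): 5*6 + 2*0 = 30
  (0, 6): 5*0 + 2*6 = 12
Maximum is 30 at (6, 0).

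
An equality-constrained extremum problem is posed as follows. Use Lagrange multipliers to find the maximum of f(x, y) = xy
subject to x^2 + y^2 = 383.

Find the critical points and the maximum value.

Lagrange conditions: y = 2*lambda*x and x = 2*lambda*y
If x = 0 then y = 0, violating the constraint, so x, y != 0.
Dividing: y/x = x/y => x^2 = y^2 => y = x or y = -x
Constraint: 2x^2 = 383 => x^2 = 383/2 => x = +/-sqrt(383/2)
Critical points: (sqrt(383/2), sqrt(383/2)), (-sqrt(383/2), -sqrt(383/2)), (sqrt(383/2), -sqrt(383/2)), (-sqrt(383/2), sqrt(383/2))
  y = x:  xy = x^2 = 383/2  at (sqrt(383/2), sqrt(383/2)) and (-sqrt(383/2), -sqrt(383/2))
  y = -x: xy = -x^2 = -383/2 at (sqrt(383/2), -sqrt(383/2)) and (-sqrt(383/2), sqrt(383/2))
Maximum xy = 383/2 at (sqrt(383/2), sqrt(383/2)) and (-sqrt(383/2), -sqrt(383/2))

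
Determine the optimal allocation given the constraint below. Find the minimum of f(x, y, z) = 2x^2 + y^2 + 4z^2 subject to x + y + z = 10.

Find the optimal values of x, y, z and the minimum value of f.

Using Lagrange multipliers on f = 2x^2 + y^2 + 4z^2 with constraint x + y + z = 10:
Conditions: 2*2*x = lambda, 2*1*y = lambda, 2*4*z = lambda
So x = lambda/4, y = lambda/2, z = lambda/8
Substituting into constraint: lambda * (7/8) = 10
lambda = 80/7
x = 20/7, y = 40/7, z = 10/7
Minimum value = 400/7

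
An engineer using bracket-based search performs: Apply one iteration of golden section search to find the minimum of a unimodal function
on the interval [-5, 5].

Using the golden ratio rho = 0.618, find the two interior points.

Golden section search on [-5, 5].
Golden ratio rho = 0.618 (approx).
Interior points:
  x_1 = -5 + (1-0.618)*10 = -1.1800
  x_2 = -5 + 0.618*10 = 1.1800
Compare f(x_1) and f(x_2) to determine which subinterval to keep.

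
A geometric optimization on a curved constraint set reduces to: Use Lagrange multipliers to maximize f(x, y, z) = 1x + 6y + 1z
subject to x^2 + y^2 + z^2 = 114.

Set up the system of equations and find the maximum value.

Lagrange conditions: 1 = 2*lambda*x, 6 = 2*lambda*y, 1 = 2*lambda*z
So x:1 = y:6 = z:1, i.e. x = 1t, y = 6t, z = 1t
Constraint: t^2*(1^2 + 6^2 + 1^2) = 114
  t^2 * 38 = 114  =>  t = sqrt(3)
Maximum = 1*1t + 6*6t + 1*1t = 38*sqrt(3) = sqrt(4332)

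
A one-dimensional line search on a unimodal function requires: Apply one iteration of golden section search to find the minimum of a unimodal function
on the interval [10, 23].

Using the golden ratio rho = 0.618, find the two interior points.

Golden section search on [10, 23].
Golden ratio rho = 0.618 (approx).
Interior points:
  x_1 = 10 + (1-0.618)*13 = 14.9660
  x_2 = 10 + 0.618*13 = 18.0340
Compare f(x_1) and f(x_2) to determine which subinterval to keep.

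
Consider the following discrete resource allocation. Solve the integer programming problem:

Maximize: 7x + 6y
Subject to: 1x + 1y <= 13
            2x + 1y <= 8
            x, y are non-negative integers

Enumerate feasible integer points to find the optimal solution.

Constraint 1: 1x + 1y <= 13
Constraint 2: 2x + 1y <= 8
Feasible x range (need y >= 0): 0 <= x <= min(13/1, 8/2) => x in {0, ..., 4}.
Enumerate feasible integer points row by row (the coefficient of y is 6 > 0, so for each x the largest feasible y gives the best value):
  x = 0: y <= min((13 - 1*0)/1, (8 - 2*0)/1) => y in {0, ..., 8}; best 7*0 + 6*8 = 48
  x = 1: y <= min((13 - 1*1)/1, (8 - 2*1)/1) => y in {0, ..., 6}; best 7*1 + 6*6 = 43
  x = 2: y <= min((13 - 1*2)/1, (8 - 2*2)/1) => y in {0, ..., 4}; best 7*2 + 6*4 = 38
  x = 3: y <= min((13 - 1*3)/1, (8 - 2*3)/1) => y in {0, ..., 2}; best 7*3 + 6*2 = 33
  x = 4: y <= min((13 - 1*4)/1, (8 - 2*4)/1) => y in {0}; best 7*4 + 6*0 = 28
The maximum 7x + 6y = 48 is achieved at x = 0, y = 8.
Check: 1*0 + 1*8 = 8 <= 13 and 2*0 + 1*8 = 8 <= 8.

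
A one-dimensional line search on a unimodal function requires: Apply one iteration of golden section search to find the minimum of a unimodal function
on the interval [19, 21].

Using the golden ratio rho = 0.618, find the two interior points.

Golden section search on [19, 21].
Golden ratio rho = 0.618 (approx).
Interior points:
  x_1 = 19 + (1-0.618)*2 = 19.7640
  x_2 = 19 + 0.618*2 = 20.2360
Compare f(x_1) and f(x_2) to determine which subinterval to keep.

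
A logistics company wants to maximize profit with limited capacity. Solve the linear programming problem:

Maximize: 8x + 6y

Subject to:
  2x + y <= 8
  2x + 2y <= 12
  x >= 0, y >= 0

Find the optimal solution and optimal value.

Feasible vertices: (0, 0), (0, 6), (2, 4), (4, 0)
Objective 8x + 6y at each:
  (0, 0): 0
  (0, 6): 36
  (2, 4): 40
  (4, 0): 32
Maximum is 40 at (2, 4).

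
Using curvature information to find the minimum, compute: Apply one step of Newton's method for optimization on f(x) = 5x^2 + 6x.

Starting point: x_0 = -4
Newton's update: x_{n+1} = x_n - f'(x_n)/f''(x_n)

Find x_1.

f(x) = 5x^2 + 6x
f'(x) = 10x + (6), f''(x) = 10
Newton step: x_1 = x_0 - f'(x_0)/f''(x_0)
f'(-4) = -34
x_1 = -4 - -34/10 = -3/5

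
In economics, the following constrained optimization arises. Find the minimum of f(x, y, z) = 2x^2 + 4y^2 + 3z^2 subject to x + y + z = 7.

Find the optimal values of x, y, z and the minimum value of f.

Using Lagrange multipliers on f = 2x^2 + 4y^2 + 3z^2 with constraint x + y + z = 7:
Conditions: 2*2*x = lambda, 2*4*y = lambda, 2*3*z = lambda
So x = lambda/4, y = lambda/8, z = lambda/6
Substituting into constraint: lambda * (13/24) = 7
lambda = 168/13
x = 42/13, y = 21/13, z = 28/13
Minimum value = 588/13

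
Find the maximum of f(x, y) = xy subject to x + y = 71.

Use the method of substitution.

Substitute y = 71 - x into f(x,y) = xy:
g(x) = x(71 - x) = 71x - x^2
g'(x) = 71 - 2x = 0  =>  x = 71/2
y = 71 - 71/2 = 71/2
Maximum value = (71/2) * (71/2) = 5041/4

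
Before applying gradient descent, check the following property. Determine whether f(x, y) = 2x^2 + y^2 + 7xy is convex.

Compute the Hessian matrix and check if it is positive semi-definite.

f(x,y) = 2x^2 + y^2 + 7xy
Hessian H = [[4, 7], [7, 2]]
trace(H) = 6, det(H) = -41
Eigenvalues: (6 +/- sqrt(200)) / 2 = 10.07, -4.071
Since not both eigenvalues positive, f is neither convex nor concave.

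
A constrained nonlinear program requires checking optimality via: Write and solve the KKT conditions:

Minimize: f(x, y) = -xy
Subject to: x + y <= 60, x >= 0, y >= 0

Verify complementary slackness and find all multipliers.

Problem: min -xy s.t. x + y <= 60 (multiplier lambda), x >= 0 (mu_x), y >= 0 (mu_y)
KKT stationarity: -y + lambda - mu_x = 0, -x + lambda - mu_y = 0, with lambda, mu_x, mu_y >= 0
Complementary slackness: lambda*(x + y - 60) = 0, mu_x*x = 0, mu_y*y = 0
If lambda = 0: y = -mu_x <= 0 and x = -mu_y <= 0 force x = y = 0 with f = 0; but x = y = 30 is feasible with f = -900 < 0, so this is not the minimum. Hence lambda > 0 and x + y = 60.
Try x > 0, y > 0 (so mu_x = mu_y = 0): y = lambda, x = lambda => x = y = lambda
x + y = 60 => 2*lambda = 60 => lambda = 30
x* = y* = 30 > 0, consistent with mu_x = mu_y = 0.
(Any feasible point with x = 0 or y = 0 has f = 0 > -900, so the minimum is not on those boundaries.)
min(-xy) = -900 (i.e. max xy = 900)
Multipliers: lambda = 30, mu_x = 0, mu_y = 0
Complementary slackness: lambda*(x + y - 60) = 30*(30 + 30 - 60) = 0, mu_x*x = 0*30 = 0, mu_y*y = 0*30 = 0. Satisfied.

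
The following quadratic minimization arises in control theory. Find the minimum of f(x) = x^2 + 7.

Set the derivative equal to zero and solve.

f(x) = x^2 + 7
f'(x) = 2x + (0) = 0
x = 0/2 = 0
f(0) = 7
Since f''(x) = 2 > 0, this is a minimum.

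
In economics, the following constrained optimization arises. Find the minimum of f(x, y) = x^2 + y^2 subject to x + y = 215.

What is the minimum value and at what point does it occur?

Substitute y = 215 - x into f(x,y) = x^2 + y^2:
g(x) = x^2 + (215 - x)^2 = 2x^2 - 430x + 46225
g'(x) = 4x - 430 = 0  =>  x = 215/2
y = 215 - 215/2 = 215/2
Minimum value = (215/2)^2 + (215/2)^2 = 46225/2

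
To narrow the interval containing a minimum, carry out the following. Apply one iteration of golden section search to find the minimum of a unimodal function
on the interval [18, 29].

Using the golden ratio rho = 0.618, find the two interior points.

Golden section search on [18, 29].
Golden ratio rho = 0.618 (approx).
Interior points:
  x_1 = 18 + (1-0.618)*11 = 22.2020
  x_2 = 18 + 0.618*11 = 24.7980
Compare f(x_1) and f(x_2) to determine which subinterval to keep.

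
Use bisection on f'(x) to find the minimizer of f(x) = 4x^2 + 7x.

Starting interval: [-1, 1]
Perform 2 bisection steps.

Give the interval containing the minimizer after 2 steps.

Finding critical point of f(x) = 4x^2 + 7x using bisection on f'(x) = 8x + 7.
f'(x) = 0 when x = -7/8.
Starting interval: [-1, 1]
Step 1: mid = 0, f'(mid) = 7, new interval = [-1, 0]
Step 2: mid = -1/2, f'(mid) = 3, new interval = [-1, -1/2]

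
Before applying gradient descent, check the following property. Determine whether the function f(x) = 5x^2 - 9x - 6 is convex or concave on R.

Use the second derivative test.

f(x) = 5x^2 - 9x - 6
f'(x) = 10x - 9
f''(x) = 10
Since f''(x) = 10 > 0 for all x, f is convex on R.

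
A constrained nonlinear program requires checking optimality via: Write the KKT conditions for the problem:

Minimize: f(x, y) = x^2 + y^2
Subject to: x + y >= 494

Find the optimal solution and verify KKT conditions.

KKT conditions for min x^2 + y^2 s.t. x + y >= 494:
Stationarity: 2x = mu, 2y = mu
So x = y = mu/2.
Complementary slackness: mu*(x + y - 494) = 0
Primal feasibility: x + y >= 494; dual feasibility: mu >= 0
If mu = 0 then x = y = 0, but 0 + 0 < 494 is infeasible, so the constraint is active.
Constraint active: x + y = 2*(mu/2) = 494 => mu = 494
x = y = 247, f = 122018
Verify: stationarity 2*247 = 494 = mu; primal 247 + 247 = 494 >= 494; dual mu = 494 >= 0; complementary slackness 494*(494 - 494) = 0. All KKT conditions hold.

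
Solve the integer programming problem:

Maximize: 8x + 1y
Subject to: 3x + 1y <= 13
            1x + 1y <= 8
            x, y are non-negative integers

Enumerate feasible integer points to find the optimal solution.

Constraint 1: 3x + 1y <= 13
Constraint 2: 1x + 1y <= 8
Feasible x range (need y >= 0): 0 <= x <= min(13/3, 8/1) => x in {0, ..., 4}.
Enumerate feasible integer points row by row (the coefficient of y is 1 > 0, so for each x the largest feasible y gives the best value):
  x = 0: y <= min((13 - 3*0)/1, (8 - 1*0)/1) => y in {0, ..., 8}; best 8*0 + 1*8 = 8
  x = 1: y <= min((13 - 3*1)/1, (8 - 1*1)/1) => y in {0, ..., 7}; best 8*1 + 1*7 = 15
  x = 2: y <= min((13 - 3*2)/1, (8 - 1*2)/1) => y in {0, ..., 6}; best 8*2 + 1*6 = 22
  x = 3: y <= min((13 - 3*3)/1, (8 - 1*3)/1) => y in {0, ..., 4}; best 8*3 + 1*4 = 28
  x = 4: y <= min((13 - 3*4)/1, (8 - 1*4)/1) => y in {0, ..., 1}; best 8*4 + 1*1 = 33
The maximum 8x + 1y = 33 is achieved at x = 4, y = 1.
Check: 3*4 + 1*1 = 13 <= 13 and 1*4 + 1*1 = 5 <= 8.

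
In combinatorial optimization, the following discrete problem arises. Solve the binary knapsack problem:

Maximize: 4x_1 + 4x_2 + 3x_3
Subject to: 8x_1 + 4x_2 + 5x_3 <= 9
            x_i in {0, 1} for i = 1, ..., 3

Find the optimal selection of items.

Items: item 1 (v=4, w=8), item 2 (v=4, w=4), item 3 (v=3, w=5)
Capacity: 9
Checking all 8 subsets (w = total weight, v = total value):
  {}: w = 0, v = 0
  {1}: w = 8, v = 4
  {2}: w = 4, v = 4
  {3}: w = 5, v = 3
  {1, 2}: w = 12 > 9, infeasible
  {1, 3}: w = 13 > 9, infeasible
  {2, 3}: w = 9, v = 7
  {1, 2, 3}: w = 17 > 9, infeasible
Best feasible subset: items [2, 3]
Total weight: 9 <= 9, total value: 7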